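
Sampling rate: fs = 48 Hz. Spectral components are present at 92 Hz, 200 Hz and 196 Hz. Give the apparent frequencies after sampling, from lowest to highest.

fs/2 = 24 Hz.
92 Hz mod fs = 44 Hz.
44 Hz > fs/2 = 24 Hz, folds to fs − 44 Hz = 4 Hz.
200 Hz mod fs = 8 Hz.
8 Hz ≤ fs/2 = 24 Hz, appears at 8 Hz.
196 Hz mod fs = 4 Hz.
4 Hz ≤ fs/2 = 24 Hz, appears at 4 Hz.
Distinct values: {4 Hz, 8 Hz}.

4 Hz, 8 Hz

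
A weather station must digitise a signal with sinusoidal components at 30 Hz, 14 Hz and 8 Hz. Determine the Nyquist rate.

Highest-frequency component: 30 Hz.
Nyquist rate = 2 × 30 Hz = 60 Hz.

60 Hz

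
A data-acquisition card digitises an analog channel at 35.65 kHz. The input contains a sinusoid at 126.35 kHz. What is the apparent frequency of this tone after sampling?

126.35 kHz mod fs = 19.4 kHz.
19.4 kHz > fs/2 = 17.825 kHz, folds to fs − 19.4 kHz = 16.25 kHz.

16.25 kHz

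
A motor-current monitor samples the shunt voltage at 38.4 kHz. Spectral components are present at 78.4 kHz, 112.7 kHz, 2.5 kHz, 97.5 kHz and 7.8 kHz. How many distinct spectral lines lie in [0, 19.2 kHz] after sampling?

4

fs/2 = 19.2 kHz.
78.4 kHz mod fs = 1.6 kHz.
1.6 kHz ≤ fs/2 = 19.2 kHz, appears at 1.6 kHz.
112.7 kHz mod fs = 35.9 kHz.
35.9 kHz > fs/2 = 19.2 kHz, folds to fs − 35.9 kHz = 2.5 kHz.
2.5 kHz ≤ fs/2 = 19.2 kHz, passes unchanged.
97.5 kHz mod fs = 20.7 kHz.
20.7 kHz > fs/2 = 19.2 kHz, folds to fs − 20.7 kHz = 17.7 kHz.
7.8 kHz ≤ fs/2 = 19.2 kHz, passes unchanged.
Distinct values: {1.6 kHz, 2.5 kHz, 7.8 kHz, 17.7 kHz} → 4.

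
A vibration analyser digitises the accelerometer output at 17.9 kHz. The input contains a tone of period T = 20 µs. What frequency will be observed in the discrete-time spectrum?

T = 20 µs → f = 1/T = 50 kHz.
50 kHz mod fs = 14.2 kHz.
14.2 kHz > fs/2 = 8.95 kHz, folds to fs − 14.2 kHz = 3.7 kHz.

3.7 kHz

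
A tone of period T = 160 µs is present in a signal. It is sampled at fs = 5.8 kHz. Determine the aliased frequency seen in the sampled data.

0.45 kHz

T = 160 µs → f = 1/T = 6.25 kHz.
6.25 kHz mod fs = 0.45 kHz.
0.45 kHz ≤ fs/2 = 2.9 kHz, appears at 0.45 kHz.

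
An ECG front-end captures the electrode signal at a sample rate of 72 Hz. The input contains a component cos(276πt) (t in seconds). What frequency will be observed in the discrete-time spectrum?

6 Hz

ω = 276π rad/s → f = ω/(2π) = 138 Hz.
138 Hz mod fs = 66 Hz.
66 Hz > fs/2 = 36 Hz, folds to fs − 66 Hz = 6 Hz.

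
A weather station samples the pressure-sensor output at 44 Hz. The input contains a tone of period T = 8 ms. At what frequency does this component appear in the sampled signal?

7 Hz

T = 8 ms → f = 1/T = 125 Hz.
125 Hz mod fs = 37 Hz.
37 Hz > fs/2 = 22 Hz, folds to fs − 37 Hz = 7 Hz.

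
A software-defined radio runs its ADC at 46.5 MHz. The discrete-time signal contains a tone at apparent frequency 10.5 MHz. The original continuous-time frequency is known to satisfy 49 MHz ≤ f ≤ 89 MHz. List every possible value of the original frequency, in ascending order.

57 MHz, 82.5 MHz

Frequencies that alias to 10.5 MHz are k·fs ± 10.5 MHz for integer k ≥ 0.
k=0: 10.5 MHz.
k=1: 36 MHz, 57 MHz.
k=2: 82.5 MHz, 103.5 MHz.
k=3: 129 MHz, 150 MHz.
Within [49 MHz, 89 MHz]: 57 MHz, 82.5 MHz.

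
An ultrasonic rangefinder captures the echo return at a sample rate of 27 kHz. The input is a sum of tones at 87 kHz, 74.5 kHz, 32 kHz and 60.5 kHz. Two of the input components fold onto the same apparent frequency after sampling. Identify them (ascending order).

60.5 kHz, 74.5 kHz

fs/2 = 13.5 kHz.
87 kHz mod fs = 6 kHz.
6 kHz ≤ fs/2 = 13.5 kHz, appears at 6 kHz.
74.5 kHz mod fs = 20.5 kHz.
20.5 kHz > fs/2 = 13.5 kHz, folds to fs − 20.5 kHz = 6.5 kHz.
32 kHz mod fs = 5 kHz.
5 kHz ≤ fs/2 = 13.5 kHz, appears at 5 kHz.
60.5 kHz mod fs = 6.5 kHz.
6.5 kHz ≤ fs/2 = 13.5 kHz, appears at 6.5 kHz.
60.5 kHz and 74.5 kHz both map to 6.5 kHz.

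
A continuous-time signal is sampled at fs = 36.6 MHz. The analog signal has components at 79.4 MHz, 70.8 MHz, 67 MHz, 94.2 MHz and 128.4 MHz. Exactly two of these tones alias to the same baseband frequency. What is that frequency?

6.2 MHz

fs/2 = 18.3 MHz.
79.4 MHz mod fs = 6.2 MHz.
6.2 MHz ≤ fs/2 = 18.3 MHz, appears at 6.2 MHz.
70.8 MHz mod fs = 34.2 MHz.
34.2 MHz > fs/2 = 18.3 MHz, folds to fs − 34.2 MHz = 2.4 MHz.
67 MHz mod fs = 30.4 MHz.
30.4 MHz > fs/2 = 18.3 MHz, folds to fs − 30.4 MHz = 6.2 MHz.
94.2 MHz mod fs = 21 MHz.
21 MHz > fs/2 = 18.3 MHz, folds to fs − 21 MHz = 15.6 MHz.
128.4 MHz mod fs = 18.6 MHz.
18.6 MHz > fs/2 = 18.3 MHz, folds to fs − 18.6 MHz = 18 MHz.
67 MHz and 79.4 MHz both map to 6.2 MHz.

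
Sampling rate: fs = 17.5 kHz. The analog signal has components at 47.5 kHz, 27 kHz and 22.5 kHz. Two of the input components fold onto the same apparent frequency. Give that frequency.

5 kHz

fs/2 = 8.75 kHz.
47.5 kHz mod fs = 12.5 kHz.
12.5 kHz > fs/2 = 8.75 kHz, folds to fs − 12.5 kHz = 5 kHz.
27 kHz mod fs = 9.5 kHz.
9.5 kHz > fs/2 = 8.75 kHz, folds to fs − 9.5 kHz = 8 kHz.
22.5 kHz mod fs = 5 kHz.
5 kHz ≤ fs/2 = 8.75 kHz, appears at 5 kHz.
22.5 kHz and 47.5 kHz both map to 5 kHz.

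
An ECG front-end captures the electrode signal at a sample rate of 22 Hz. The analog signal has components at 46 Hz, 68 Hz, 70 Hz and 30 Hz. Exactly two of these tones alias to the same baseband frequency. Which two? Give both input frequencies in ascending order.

46 Hz, 68 Hz

fs/2 = 11 Hz.
46 Hz mod fs = 2 Hz.
2 Hz ≤ fs/2 = 11 Hz, appears at 2 Hz.
68 Hz mod fs = 2 Hz.
2 Hz ≤ fs/2 = 11 Hz, appears at 2 Hz.
70 Hz mod fs = 4 Hz.
4 Hz ≤ fs/2 = 11 Hz, appears at 4 Hz.
30 Hz mod fs = 8 Hz.
8 Hz ≤ fs/2 = 11 Hz, appears at 8 Hz.
46 Hz and 68 Hz both map to 2 Hz.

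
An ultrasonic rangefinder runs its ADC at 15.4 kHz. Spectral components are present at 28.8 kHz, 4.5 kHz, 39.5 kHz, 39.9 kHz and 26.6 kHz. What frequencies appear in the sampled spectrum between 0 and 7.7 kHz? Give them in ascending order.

2 kHz, 4.2 kHz, 4.5 kHz, 6.3 kHz, 6.7 kHz

fs/2 = 7.7 kHz.
28.8 kHz mod fs = 13.4 kHz.
13.4 kHz > fs/2 = 7.7 kHz, folds to fs − 13.4 kHz = 2 kHz.
4.5 kHz ≤ fs/2 = 7.7 kHz, passes unchanged.
39.5 kHz mod fs = 8.7 kHz.
8.7 kHz > fs/2 = 7.7 kHz, folds to fs − 8.7 kHz = 6.7 kHz.
39.9 kHz mod fs = 9.1 kHz.
9.1 kHz > fs/2 = 7.7 kHz, folds to fs − 9.1 kHz = 6.3 kHz.
26.6 kHz mod fs = 11.2 kHz.
11.2 kHz > fs/2 = 7.7 kHz, folds to fs − 11.2 kHz = 4.2 kHz.
Distinct values: {2 kHz, 4.2 kHz, 4.5 kHz, 6.3 kHz, 6.7 kHz}.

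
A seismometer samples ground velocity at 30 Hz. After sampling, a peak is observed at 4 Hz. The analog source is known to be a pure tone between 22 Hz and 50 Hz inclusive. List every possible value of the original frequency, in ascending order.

26 Hz, 34 Hz

Frequencies that alias to 4 Hz are k·fs ± 4 Hz for integer k ≥ 0.
k=0: 4 Hz.
k=1: 26 Hz, 34 Hz.
k=2: 56 Hz, 64 Hz.
Within [22 Hz, 50 Hz]: 26 Hz, 34 Hz.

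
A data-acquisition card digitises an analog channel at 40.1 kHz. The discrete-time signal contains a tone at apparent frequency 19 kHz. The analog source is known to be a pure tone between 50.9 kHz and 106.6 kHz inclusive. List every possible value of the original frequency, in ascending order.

Frequencies that alias to 19 kHz are k·fs ± 19 kHz for integer k ≥ 0.
k=0: 19 kHz.
k=1: 21.1 kHz, 59.1 kHz.
k=2: 61.2 kHz, 99.2 kHz.
k=3: 101.3 kHz, 139.3 kHz.
k=4: 141.4 kHz, 179.4 kHz.
Within [50.9 kHz, 106.6 kHz]: 59.1 kHz, 61.2 kHz, 99.2 kHz, 101.3 kHz.

59.1 kHz, 61.2 kHz, 99.2 kHz, 101.3 kHz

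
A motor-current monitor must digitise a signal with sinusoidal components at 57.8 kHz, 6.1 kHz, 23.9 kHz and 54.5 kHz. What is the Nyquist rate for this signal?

115.6 kHz

Highest-frequency component: 57.8 kHz.
Nyquist rate = 2 × 57.8 kHz = 115.6 kHz.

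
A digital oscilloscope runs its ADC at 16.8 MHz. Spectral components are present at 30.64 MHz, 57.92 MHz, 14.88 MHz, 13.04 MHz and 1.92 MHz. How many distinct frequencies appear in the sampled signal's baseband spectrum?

4

fs/2 = 8.4 MHz.
30.64 MHz mod fs = 13.84 MHz.
13.84 MHz > fs/2 = 8.4 MHz, folds to fs − 13.84 MHz = 2.96 MHz.
57.92 MHz mod fs = 7.52 MHz.
7.52 MHz ≤ fs/2 = 8.4 MHz, appears at 7.52 MHz.
14.88 MHz > fs/2 = 8.4 MHz, folds to fs − 14.88 MHz = 1.92 MHz.
13.04 MHz > fs/2 = 8.4 MHz, folds to fs − 13.04 MHz = 3.76 MHz.
1.92 MHz ≤ fs/2 = 8.4 MHz, passes unchanged.
Distinct values: {1.92 MHz, 2.96 MHz, 3.76 MHz, 7.52 MHz} → 4.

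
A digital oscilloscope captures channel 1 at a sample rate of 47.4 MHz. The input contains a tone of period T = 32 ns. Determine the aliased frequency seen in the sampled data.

T = 32 ns → f = 1/T = 31.25 MHz.
31.25 MHz > fs/2 = 23.7 MHz, folds to fs − 31.25 MHz = 16.15 MHz.

16.15 MHz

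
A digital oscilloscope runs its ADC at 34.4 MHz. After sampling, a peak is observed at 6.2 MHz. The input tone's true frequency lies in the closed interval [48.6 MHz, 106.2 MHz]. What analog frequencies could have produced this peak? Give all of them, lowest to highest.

62.6 MHz, 75 MHz, 97 MHz

Frequencies that alias to 6.2 MHz are k·fs ± 6.2 MHz for integer k ≥ 0.
k=0: 6.2 MHz.
k=1: 28.2 MHz, 40.6 MHz.
k=2: 62.6 MHz, 75 MHz.
k=3: 97 MHz, 109.4 MHz.
k=4: 131.4 MHz, 143.8 MHz.
Within [48.6 MHz, 106.2 MHz]: 62.6 MHz, 75 MHz, 97 MHz.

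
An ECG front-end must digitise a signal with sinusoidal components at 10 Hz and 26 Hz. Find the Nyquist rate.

52 Hz

Highest-frequency component: 26 Hz.
Nyquist rate = 2 × 26 Hz = 52 Hz.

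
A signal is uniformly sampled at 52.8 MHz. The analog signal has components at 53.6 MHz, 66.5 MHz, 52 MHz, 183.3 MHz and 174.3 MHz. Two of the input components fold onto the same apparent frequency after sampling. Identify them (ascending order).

52 MHz, 53.6 MHz

fs/2 = 26.4 MHz.
53.6 MHz mod fs = 0.8 MHz.
0.8 MHz ≤ fs/2 = 26.4 MHz, appears at 0.8 MHz.
66.5 MHz mod fs = 13.7 MHz.
13.7 MHz ≤ fs/2 = 26.4 MHz, appears at 13.7 MHz.
52 MHz > fs/2 = 26.4 MHz, folds to fs − 52 MHz = 0.8 MHz.
183.3 MHz mod fs = 24.9 MHz.
24.9 MHz ≤ fs/2 = 26.4 MHz, appears at 24.9 MHz.
174.3 MHz mod fs = 15.9 MHz.
15.9 MHz ≤ fs/2 = 26.4 MHz, appears at 15.9 MHz.
52 MHz and 53.6 MHz both map to 0.8 MHz.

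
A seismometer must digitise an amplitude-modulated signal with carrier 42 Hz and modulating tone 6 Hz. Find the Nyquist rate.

AM sidebands sit at fc ± fm = 36 Hz and 48 Hz.
Highest-frequency component: 48 Hz.
Nyquist rate = 2 × 48 Hz = 96 Hz.

96 Hz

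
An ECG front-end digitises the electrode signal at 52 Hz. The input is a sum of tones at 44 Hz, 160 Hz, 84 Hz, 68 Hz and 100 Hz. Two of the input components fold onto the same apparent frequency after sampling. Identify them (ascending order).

100 Hz, 160 Hz

fs/2 = 26 Hz.
44 Hz > fs/2 = 26 Hz, folds to fs − 44 Hz = 8 Hz.
160 Hz mod fs = 4 Hz.
4 Hz ≤ fs/2 = 26 Hz, appears at 4 Hz.
84 Hz mod fs = 32 Hz.
32 Hz > fs/2 = 26 Hz, folds to fs − 32 Hz = 20 Hz.
68 Hz mod fs = 16 Hz.
16 Hz ≤ fs/2 = 26 Hz, appears at 16 Hz.
100 Hz mod fs = 48 Hz.
48 Hz > fs/2 = 26 Hz, folds to fs − 48 Hz = 4 Hz.
100 Hz and 160 Hz both map to 4 Hz.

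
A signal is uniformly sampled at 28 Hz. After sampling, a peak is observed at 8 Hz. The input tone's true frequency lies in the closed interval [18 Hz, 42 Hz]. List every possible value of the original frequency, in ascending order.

20 Hz, 36 Hz

Frequencies that alias to 8 Hz are k·fs ± 8 Hz for integer k ≥ 0.
k=0: 8 Hz.
k=1: 20 Hz, 36 Hz.
k=2: 48 Hz, 64 Hz.
Within [18 Hz, 42 Hz]: 20 Hz, 36 Hz.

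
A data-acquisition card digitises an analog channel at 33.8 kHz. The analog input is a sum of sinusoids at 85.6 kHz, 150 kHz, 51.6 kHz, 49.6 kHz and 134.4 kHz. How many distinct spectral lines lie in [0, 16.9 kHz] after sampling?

4

fs/2 = 16.9 kHz.
85.6 kHz mod fs = 18 kHz.
18 kHz > fs/2 = 16.9 kHz, folds to fs − 18 kHz = 15.8 kHz.
150 kHz mod fs = 14.8 kHz.
14.8 kHz ≤ fs/2 = 16.9 kHz, appears at 14.8 kHz.
51.6 kHz mod fs = 17.8 kHz.
17.8 kHz > fs/2 = 16.9 kHz, folds to fs − 17.8 kHz = 16 kHz.
49.6 kHz mod fs = 15.8 kHz.
15.8 kHz ≤ fs/2 = 16.9 kHz, appears at 15.8 kHz.
134.4 kHz mod fs = 33 kHz.
33 kHz > fs/2 = 16.9 kHz, folds to fs − 33 kHz = 0.8 kHz.
Distinct values: {0.8 kHz, 14.8 kHz, 15.8 kHz, 16 kHz} → 4.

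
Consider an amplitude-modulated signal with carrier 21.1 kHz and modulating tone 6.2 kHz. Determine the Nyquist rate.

54.6 kHz

AM sidebands sit at fc ± fm = 14.9 kHz and 27.3 kHz.
Highest-frequency component: 27.3 kHz.
Nyquist rate = 2 × 27.3 kHz = 54.6 kHz.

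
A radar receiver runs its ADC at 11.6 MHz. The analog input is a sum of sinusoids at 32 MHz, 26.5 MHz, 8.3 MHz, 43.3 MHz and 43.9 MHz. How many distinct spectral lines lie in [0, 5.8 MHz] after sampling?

fs/2 = 5.8 MHz.
32 MHz mod fs = 8.8 MHz.
8.8 MHz > fs/2 = 5.8 MHz, folds to fs − 8.8 MHz = 2.8 MHz.
26.5 MHz mod fs = 3.3 MHz.
3.3 MHz ≤ fs/2 = 5.8 MHz, appears at 3.3 MHz.
8.3 MHz > fs/2 = 5.8 MHz, folds to fs − 8.3 MHz = 3.3 MHz.
43.3 MHz mod fs = 8.5 MHz.
8.5 MHz > fs/2 = 5.8 MHz, folds to fs − 8.5 MHz = 3.1 MHz.
43.9 MHz mod fs = 9.1 MHz.
9.1 MHz > fs/2 = 5.8 MHz, folds to fs − 9.1 MHz = 2.5 MHz.
Distinct values: {2.5 MHz, 2.8 MHz, 3.1 MHz, 3.3 MHz} → 4.

4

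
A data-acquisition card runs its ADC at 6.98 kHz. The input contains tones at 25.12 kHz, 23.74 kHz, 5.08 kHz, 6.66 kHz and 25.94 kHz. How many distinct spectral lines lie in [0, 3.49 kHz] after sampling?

4

fs/2 = 3.49 kHz.
25.12 kHz mod fs = 4.18 kHz.
4.18 kHz > fs/2 = 3.49 kHz, folds to fs − 4.18 kHz = 2.8 kHz.
23.74 kHz mod fs = 2.8 kHz.
2.8 kHz ≤ fs/2 = 3.49 kHz, appears at 2.8 kHz.
5.08 kHz > fs/2 = 3.49 kHz, folds to fs − 5.08 kHz = 1.9 kHz.
6.66 kHz > fs/2 = 3.49 kHz, folds to fs − 6.66 kHz = 0.32 kHz.
25.94 kHz mod fs = 5 kHz.
5 kHz > fs/2 = 3.49 kHz, folds to fs − 5 kHz = 1.98 kHz.
Distinct values: {0.32 kHz, 1.9 kHz, 1.98 kHz, 2.8 kHz} → 4.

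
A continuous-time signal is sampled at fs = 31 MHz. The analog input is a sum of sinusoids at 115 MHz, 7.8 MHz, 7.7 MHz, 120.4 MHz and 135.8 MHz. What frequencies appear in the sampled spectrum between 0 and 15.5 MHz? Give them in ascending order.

fs/2 = 15.5 MHz.
115 MHz mod fs = 22 MHz.
22 MHz > fs/2 = 15.5 MHz, folds to fs − 22 MHz = 9 MHz.
7.8 MHz ≤ fs/2 = 15.5 MHz, passes unchanged.
7.7 MHz ≤ fs/2 = 15.5 MHz, passes unchanged.
120.4 MHz mod fs = 27.4 MHz.
27.4 MHz > fs/2 = 15.5 MHz, folds to fs − 27.4 MHz = 3.6 MHz.
135.8 MHz mod fs = 11.8 MHz.
11.8 MHz ≤ fs/2 = 15.5 MHz, appears at 11.8 MHz.
Distinct values: {3.6 MHz, 7.7 MHz, 7.8 MHz, 9 MHz, 11.8 MHz}.

3.6 MHz, 7.7 MHz, 7.8 MHz, 9 MHz, 11.8 MHz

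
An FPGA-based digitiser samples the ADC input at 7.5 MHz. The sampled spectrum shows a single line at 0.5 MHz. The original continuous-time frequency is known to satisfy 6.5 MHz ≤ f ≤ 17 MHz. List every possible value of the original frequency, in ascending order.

Frequencies that alias to 0.5 MHz are k·fs ± 0.5 MHz for integer k ≥ 0.
k=0: 0.5 MHz.
k=1: 7 MHz, 8 MHz.
k=2: 14.5 MHz, 15.5 MHz.
k=3: 22 MHz, 23 MHz.
Within [6.5 MHz, 17 MHz]: 7 MHz, 8 MHz, 14.5 MHz, 15.5 MHz.

7 MHz, 8 MHz, 14.5 MHz, 15.5 MHz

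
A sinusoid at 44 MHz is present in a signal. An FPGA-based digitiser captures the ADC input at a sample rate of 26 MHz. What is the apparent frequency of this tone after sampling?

44 MHz mod fs = 18 MHz.
18 MHz > fs/2 = 13 MHz, folds to fs − 18 MHz = 8 MHz.

8 MHz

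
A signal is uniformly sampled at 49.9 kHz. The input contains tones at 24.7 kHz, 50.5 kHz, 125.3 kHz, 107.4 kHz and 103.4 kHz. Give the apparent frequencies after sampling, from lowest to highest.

0.6 kHz, 3.6 kHz, 7.6 kHz, 24.4 kHz, 24.7 kHz

fs/2 = 24.95 kHz.
24.7 kHz ≤ fs/2 = 24.95 kHz, passes unchanged.
50.5 kHz mod fs = 0.6 kHz.
0.6 kHz ≤ fs/2 = 24.95 kHz, appears at 0.6 kHz.
125.3 kHz mod fs = 25.5 kHz.
25.5 kHz > fs/2 = 24.95 kHz, folds to fs − 25.5 kHz = 24.4 kHz.
107.4 kHz mod fs = 7.6 kHz.
7.6 kHz ≤ fs/2 = 24.95 kHz, appears at 7.6 kHz.
103.4 kHz mod fs = 3.6 kHz.
3.6 kHz ≤ fs/2 = 24.95 kHz, appears at 3.6 kHz.
Distinct values: {0.6 kHz, 3.6 kHz, 7.6 kHz, 24.4 kHz, 24.7 kHz}.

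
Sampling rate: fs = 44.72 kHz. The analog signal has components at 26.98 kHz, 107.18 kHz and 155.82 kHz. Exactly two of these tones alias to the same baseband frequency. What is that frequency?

fs/2 = 22.36 kHz.
26.98 kHz > fs/2 = 22.36 kHz, folds to fs − 26.98 kHz = 17.74 kHz.
107.18 kHz mod fs = 17.74 kHz.
17.74 kHz ≤ fs/2 = 22.36 kHz, appears at 17.74 kHz.
155.82 kHz mod fs = 21.66 kHz.
21.66 kHz ≤ fs/2 = 22.36 kHz, appears at 21.66 kHz.
26.98 kHz and 107.18 kHz both map to 17.74 kHz.

17.74 kHz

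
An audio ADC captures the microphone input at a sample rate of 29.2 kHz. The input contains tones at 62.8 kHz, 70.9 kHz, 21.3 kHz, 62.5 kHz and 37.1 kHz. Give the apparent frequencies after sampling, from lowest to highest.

fs/2 = 14.6 kHz.
62.8 kHz mod fs = 4.4 kHz.
4.4 kHz ≤ fs/2 = 14.6 kHz, appears at 4.4 kHz.
70.9 kHz mod fs = 12.5 kHz.
12.5 kHz ≤ fs/2 = 14.6 kHz, appears at 12.5 kHz.
21.3 kHz > fs/2 = 14.6 kHz, folds to fs − 21.3 kHz = 7.9 kHz.
62.5 kHz mod fs = 4.1 kHz.
4.1 kHz ≤ fs/2 = 14.6 kHz, appears at 4.1 kHz.
37.1 kHz mod fs = 7.9 kHz.
7.9 kHz ≤ fs/2 = 14.6 kHz, appears at 7.9 kHz.
Distinct values: {4.1 kHz, 4.4 kHz, 7.9 kHz, 12.5 kHz}.

4.1 kHz, 4.4 kHz, 7.9 kHz, 12.5 kHz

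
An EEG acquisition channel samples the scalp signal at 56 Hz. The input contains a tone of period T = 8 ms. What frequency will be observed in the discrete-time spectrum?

13 Hz

T = 8 ms → f = 1/T = 125 Hz.
125 Hz mod fs = 13 Hz.
13 Hz ≤ fs/2 = 28 Hz, appears at 13 Hz.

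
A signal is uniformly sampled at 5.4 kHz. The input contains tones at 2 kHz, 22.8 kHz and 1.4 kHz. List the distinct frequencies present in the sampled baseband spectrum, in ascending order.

1.2 kHz, 1.4 kHz, 2 kHz

fs/2 = 2.7 kHz.
2 kHz ≤ fs/2 = 2.7 kHz, passes unchanged.
22.8 kHz mod fs = 1.2 kHz.
1.2 kHz ≤ fs/2 = 2.7 kHz, appears at 1.2 kHz.
1.4 kHz ≤ fs/2 = 2.7 kHz, passes unchanged.
Distinct values: {1.2 kHz, 1.4 kHz, 2 kHz}.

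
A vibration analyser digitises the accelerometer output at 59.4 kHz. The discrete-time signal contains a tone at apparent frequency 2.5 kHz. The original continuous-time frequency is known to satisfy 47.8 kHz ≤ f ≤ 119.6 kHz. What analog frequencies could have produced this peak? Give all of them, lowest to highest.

56.9 kHz, 61.9 kHz, 116.3 kHz

Frequencies that alias to 2.5 kHz are k·fs ± 2.5 kHz for integer k ≥ 0.
k=0: 2.5 kHz.
k=1: 56.9 kHz, 61.9 kHz.
k=2: 116.3 kHz, 121.3 kHz.
k=3: 175.7 kHz, 180.7 kHz.
Within [47.8 kHz, 119.6 kHz]: 56.9 kHz, 61.9 kHz, 116.3 kHz.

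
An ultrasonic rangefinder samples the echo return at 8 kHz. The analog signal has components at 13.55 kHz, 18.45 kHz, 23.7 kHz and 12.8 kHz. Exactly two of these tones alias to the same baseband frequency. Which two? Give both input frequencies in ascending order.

fs/2 = 4 kHz.
13.55 kHz mod fs = 5.55 kHz.
5.55 kHz > fs/2 = 4 kHz, folds to fs − 5.55 kHz = 2.45 kHz.
18.45 kHz mod fs = 2.45 kHz.
2.45 kHz ≤ fs/2 = 4 kHz, appears at 2.45 kHz.
23.7 kHz mod fs = 7.7 kHz.
7.7 kHz > fs/2 = 4 kHz, folds to fs − 7.7 kHz = 0.3 kHz.
12.8 kHz mod fs = 4.8 kHz.
4.8 kHz > fs/2 = 4 kHz, folds to fs − 4.8 kHz = 3.2 kHz.
13.55 kHz and 18.45 kHz both map to 2.45 kHz.

13.55 kHz, 18.45 kHz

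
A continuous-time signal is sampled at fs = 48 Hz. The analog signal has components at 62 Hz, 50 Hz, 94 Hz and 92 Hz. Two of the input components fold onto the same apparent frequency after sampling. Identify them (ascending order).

50 Hz, 94 Hz

fs/2 = 24 Hz.
62 Hz mod fs = 14 Hz.
14 Hz ≤ fs/2 = 24 Hz, appears at 14 Hz.
50 Hz mod fs = 2 Hz.
2 Hz ≤ fs/2 = 24 Hz, appears at 2 Hz.
94 Hz mod fs = 46 Hz.
46 Hz > fs/2 = 24 Hz, folds to fs − 46 Hz = 2 Hz.
92 Hz mod fs = 44 Hz.
44 Hz > fs/2 = 24 Hz, folds to fs − 44 Hz = 4 Hz.
50 Hz and 94 Hz both map to 2 Hz.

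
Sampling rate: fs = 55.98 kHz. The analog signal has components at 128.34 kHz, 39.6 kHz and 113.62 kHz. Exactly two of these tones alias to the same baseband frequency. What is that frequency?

fs/2 = 27.99 kHz.
128.34 kHz mod fs = 16.38 kHz.
16.38 kHz ≤ fs/2 = 27.99 kHz, appears at 16.38 kHz.
39.6 kHz > fs/2 = 27.99 kHz, folds to fs − 39.6 kHz = 16.38 kHz.
113.62 kHz mod fs = 1.66 kHz.
1.66 kHz ≤ fs/2 = 27.99 kHz, appears at 1.66 kHz.
39.6 kHz and 128.34 kHz both map to 16.38 kHz.

16.38 kHz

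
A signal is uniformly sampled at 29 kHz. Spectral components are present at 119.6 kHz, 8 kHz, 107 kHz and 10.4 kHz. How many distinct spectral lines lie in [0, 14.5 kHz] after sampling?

4

fs/2 = 14.5 kHz.
119.6 kHz mod fs = 3.6 kHz.
3.6 kHz ≤ fs/2 = 14.5 kHz, appears at 3.6 kHz.
8 kHz ≤ fs/2 = 14.5 kHz, passes unchanged.
107 kHz mod fs = 20 kHz.
20 kHz > fs/2 = 14.5 kHz, folds to fs − 20 kHz = 9 kHz.
10.4 kHz ≤ fs/2 = 14.5 kHz, passes unchanged.
Distinct values: {3.6 kHz, 8 kHz, 9 kHz, 10.4 kHz} → 4.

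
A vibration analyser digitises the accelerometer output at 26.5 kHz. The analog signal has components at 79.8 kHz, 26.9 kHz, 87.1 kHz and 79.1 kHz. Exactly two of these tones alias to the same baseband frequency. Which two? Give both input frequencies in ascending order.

fs/2 = 13.25 kHz.
79.8 kHz mod fs = 0.3 kHz.
0.3 kHz ≤ fs/2 = 13.25 kHz, appears at 0.3 kHz.
26.9 kHz mod fs = 0.4 kHz.
0.4 kHz ≤ fs/2 = 13.25 kHz, appears at 0.4 kHz.
87.1 kHz mod fs = 7.6 kHz.
7.6 kHz ≤ fs/2 = 13.25 kHz, appears at 7.6 kHz.
79.1 kHz mod fs = 26.1 kHz.
26.1 kHz > fs/2 = 13.25 kHz, folds to fs − 26.1 kHz = 0.4 kHz.
26.9 kHz and 79.1 kHz both map to 0.4 kHz.

26.9 kHz, 79.1 kHz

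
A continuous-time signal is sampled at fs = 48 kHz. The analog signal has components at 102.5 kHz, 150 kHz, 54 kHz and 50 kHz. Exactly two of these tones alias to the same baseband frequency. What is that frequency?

6 kHz

fs/2 = 24 kHz.
102.5 kHz mod fs = 6.5 kHz.
6.5 kHz ≤ fs/2 = 24 kHz, appears at 6.5 kHz.
150 kHz mod fs = 6 kHz.
6 kHz ≤ fs/2 = 24 kHz, appears at 6 kHz.
54 kHz mod fs = 6 kHz.
6 kHz ≤ fs/2 = 24 kHz, appears at 6 kHz.
50 kHz mod fs = 2 kHz.
2 kHz ≤ fs/2 = 24 kHz, appears at 2 kHz.
54 kHz and 150 kHz both map to 6 kHz.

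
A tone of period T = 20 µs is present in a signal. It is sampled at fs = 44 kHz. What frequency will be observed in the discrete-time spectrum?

T = 20 µs → f = 1/T = 50 kHz.
50 kHz mod fs = 6 kHz.
6 kHz ≤ fs/2 = 22 kHz, appears at 6 kHz.

6 kHz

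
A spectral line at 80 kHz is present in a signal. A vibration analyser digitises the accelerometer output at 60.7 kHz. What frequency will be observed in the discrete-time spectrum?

80 kHz mod fs = 19.3 kHz.
19.3 kHz ≤ fs/2 = 30.35 kHz, appears at 19.3 kHz.

19.3 kHz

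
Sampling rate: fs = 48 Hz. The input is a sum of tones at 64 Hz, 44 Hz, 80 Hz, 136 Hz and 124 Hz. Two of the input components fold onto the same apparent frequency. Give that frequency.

16 Hz

fs/2 = 24 Hz.
64 Hz mod fs = 16 Hz.
16 Hz ≤ fs/2 = 24 Hz, appears at 16 Hz.
44 Hz > fs/2 = 24 Hz, folds to fs − 44 Hz = 4 Hz.
80 Hz mod fs = 32 Hz.
32 Hz > fs/2 = 24 Hz, folds to fs − 32 Hz = 16 Hz.
136 Hz mod fs = 40 Hz.
40 Hz > fs/2 = 24 Hz, folds to fs − 40 Hz = 8 Hz.
124 Hz mod fs = 28 Hz.
28 Hz > fs/2 = 24 Hz, folds to fs − 28 Hz = 20 Hz.
64 Hz and 80 Hz both map to 16 Hz.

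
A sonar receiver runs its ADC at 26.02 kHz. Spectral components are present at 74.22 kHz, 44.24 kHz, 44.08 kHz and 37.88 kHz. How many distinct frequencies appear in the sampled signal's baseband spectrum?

4

fs/2 = 13.01 kHz.
74.22 kHz mod fs = 22.18 kHz.
22.18 kHz > fs/2 = 13.01 kHz, folds to fs − 22.18 kHz = 3.84 kHz.
44.24 kHz mod fs = 18.22 kHz.
18.22 kHz > fs/2 = 13.01 kHz, folds to fs − 18.22 kHz = 7.8 kHz.
44.08 kHz mod fs = 18.06 kHz.
18.06 kHz > fs/2 = 13.01 kHz, folds to fs − 18.06 kHz = 7.96 kHz.
37.88 kHz mod fs = 11.86 kHz.
11.86 kHz ≤ fs/2 = 13.01 kHz, appears at 11.86 kHz.
Distinct values: {3.84 kHz, 7.8 kHz, 7.96 kHz, 11.86 kHz} → 4.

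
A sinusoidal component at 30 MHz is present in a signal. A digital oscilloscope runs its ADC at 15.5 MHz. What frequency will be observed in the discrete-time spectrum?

30 MHz mod fs = 14.5 MHz.
14.5 MHz > fs/2 = 7.75 MHz, folds to fs − 14.5 MHz = 1 MHz.

1 MHz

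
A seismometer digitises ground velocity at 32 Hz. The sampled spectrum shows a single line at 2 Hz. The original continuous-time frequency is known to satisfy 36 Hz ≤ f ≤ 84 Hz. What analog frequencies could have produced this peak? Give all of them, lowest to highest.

62 Hz, 66 Hz

Frequencies that alias to 2 Hz are k·fs ± 2 Hz for integer k ≥ 0.
k=0: 2 Hz.
k=1: 30 Hz, 34 Hz.
k=2: 62 Hz, 66 Hz.
k=3: 94 Hz, 98 Hz.
Within [36 Hz, 84 Hz]: 62 Hz, 66 Hz.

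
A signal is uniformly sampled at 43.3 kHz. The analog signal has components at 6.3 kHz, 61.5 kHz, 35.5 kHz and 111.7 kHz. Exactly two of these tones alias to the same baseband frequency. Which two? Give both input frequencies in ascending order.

fs/2 = 21.65 kHz.
6.3 kHz ≤ fs/2 = 21.65 kHz, passes unchanged.
61.5 kHz mod fs = 18.2 kHz.
18.2 kHz ≤ fs/2 = 21.65 kHz, appears at 18.2 kHz.
35.5 kHz > fs/2 = 21.65 kHz, folds to fs − 35.5 kHz = 7.8 kHz.
111.7 kHz mod fs = 25.1 kHz.
25.1 kHz > fs/2 = 21.65 kHz, folds to fs − 25.1 kHz = 18.2 kHz.
61.5 kHz and 111.7 kHz both map to 18.2 kHz.

61.5 kHz, 111.7 kHz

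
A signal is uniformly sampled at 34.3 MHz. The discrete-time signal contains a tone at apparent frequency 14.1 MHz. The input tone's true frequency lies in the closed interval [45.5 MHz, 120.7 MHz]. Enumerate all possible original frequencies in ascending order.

Frequencies that alias to 14.1 MHz are k·fs ± 14.1 MHz for integer k ≥ 0.
k=0: 14.1 MHz.
k=1: 20.2 MHz, 48.4 MHz.
k=2: 54.5 MHz, 82.7 MHz.
k=3: 88.8 MHz, 117 MHz.
k=4: 123.1 MHz, 151.3 MHz.
Within [45.5 MHz, 120.7 MHz]: 48.4 MHz, 54.5 MHz, 82.7 MHz, 88.8 MHz, 117 MHz.

48.4 MHz, 54.5 MHz, 82.7 MHz, 88.8 MHz, 117 MHz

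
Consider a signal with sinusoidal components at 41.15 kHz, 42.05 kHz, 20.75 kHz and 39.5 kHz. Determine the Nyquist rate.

84.1 kHz

Highest-frequency component: 42.05 kHz.
Nyquist rate = 2 × 42.05 kHz = 84.1 kHz.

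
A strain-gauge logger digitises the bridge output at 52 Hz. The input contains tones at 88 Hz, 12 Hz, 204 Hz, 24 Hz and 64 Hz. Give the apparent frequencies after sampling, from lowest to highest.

fs/2 = 26 Hz.
88 Hz mod fs = 36 Hz.
36 Hz > fs/2 = 26 Hz, folds to fs − 36 Hz = 16 Hz.
12 Hz ≤ fs/2 = 26 Hz, passes unchanged.
204 Hz mod fs = 48 Hz.
48 Hz > fs/2 = 26 Hz, folds to fs − 48 Hz = 4 Hz.
24 Hz ≤ fs/2 = 26 Hz, passes unchanged.
64 Hz mod fs = 12 Hz.
12 Hz ≤ fs/2 = 26 Hz, appears at 12 Hz.
Distinct values: {4 Hz, 12 Hz, 16 Hz, 24 Hz}.

4 Hz, 12 Hz, 16 Hz, 24 Hz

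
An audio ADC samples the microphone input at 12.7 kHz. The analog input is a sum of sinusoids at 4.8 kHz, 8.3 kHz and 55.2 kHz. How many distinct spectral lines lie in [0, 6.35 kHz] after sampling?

fs/2 = 6.35 kHz.
4.8 kHz ≤ fs/2 = 6.35 kHz, passes unchanged.
8.3 kHz > fs/2 = 6.35 kHz, folds to fs − 8.3 kHz = 4.4 kHz.
55.2 kHz mod fs = 4.4 kHz.
4.4 kHz ≤ fs/2 = 6.35 kHz, appears at 4.4 kHz.
Distinct values: {4.4 kHz, 4.8 kHz} → 2.

2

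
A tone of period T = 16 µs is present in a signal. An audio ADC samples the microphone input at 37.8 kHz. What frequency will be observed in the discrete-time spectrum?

T = 16 µs → f = 1/T = 62.5 kHz.
62.5 kHz mod fs = 24.7 kHz.
24.7 kHz > fs/2 = 18.9 kHz, folds to fs − 24.7 kHz = 13.1 kHz.

13.1 kHz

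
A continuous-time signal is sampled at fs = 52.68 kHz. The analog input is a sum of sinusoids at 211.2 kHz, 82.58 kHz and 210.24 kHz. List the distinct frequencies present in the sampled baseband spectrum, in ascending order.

fs/2 = 26.34 kHz.
211.2 kHz mod fs = 0.48 kHz.
0.48 kHz ≤ fs/2 = 26.34 kHz, appears at 0.48 kHz.
82.58 kHz mod fs = 29.9 kHz.
29.9 kHz > fs/2 = 26.34 kHz, folds to fs − 29.9 kHz = 22.78 kHz.
210.24 kHz mod fs = 52.2 kHz.
52.2 kHz > fs/2 = 26.34 kHz, folds to fs − 52.2 kHz = 0.48 kHz.
Distinct values: {0.48 kHz, 22.78 kHz}.

0.48 kHz, 22.78 kHz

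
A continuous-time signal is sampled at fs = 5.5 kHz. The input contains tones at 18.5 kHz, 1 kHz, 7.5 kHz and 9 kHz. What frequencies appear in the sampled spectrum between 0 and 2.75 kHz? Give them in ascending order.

1 kHz, 2 kHz

fs/2 = 2.75 kHz.
18.5 kHz mod fs = 2 kHz.
2 kHz ≤ fs/2 = 2.75 kHz, appears at 2 kHz.
1 kHz ≤ fs/2 = 2.75 kHz, passes unchanged.
7.5 kHz mod fs = 2 kHz.
2 kHz ≤ fs/2 = 2.75 kHz, appears at 2 kHz.
9 kHz mod fs = 3.5 kHz.
3.5 kHz > fs/2 = 2.75 kHz, folds to fs − 3.5 kHz = 2 kHz.
Distinct values: {1 kHz, 2 kHz}.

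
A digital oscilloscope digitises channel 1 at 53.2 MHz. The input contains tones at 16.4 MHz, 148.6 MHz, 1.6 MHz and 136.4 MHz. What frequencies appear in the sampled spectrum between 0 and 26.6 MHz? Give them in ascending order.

fs/2 = 26.6 MHz.
16.4 MHz ≤ fs/2 = 26.6 MHz, passes unchanged.
148.6 MHz mod fs = 42.2 MHz.
42.2 MHz > fs/2 = 26.6 MHz, folds to fs − 42.2 MHz = 11 MHz.
1.6 MHz ≤ fs/2 = 26.6 MHz, passes unchanged.
136.4 MHz mod fs = 30 MHz.
30 MHz > fs/2 = 26.6 MHz, folds to fs − 30 MHz = 23.2 MHz.
Distinct values: {1.6 MHz, 11 MHz, 16.4 MHz, 23.2 MHz}.

1.6 MHz, 11 MHz, 16.4 MHz, 23.2 MHz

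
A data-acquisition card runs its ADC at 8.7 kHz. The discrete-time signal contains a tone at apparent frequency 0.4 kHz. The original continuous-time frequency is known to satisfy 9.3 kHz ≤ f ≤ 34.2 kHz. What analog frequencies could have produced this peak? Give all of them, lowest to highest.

17 kHz, 17.8 kHz, 25.7 kHz, 26.5 kHz

Frequencies that alias to 0.4 kHz are k·fs ± 0.4 kHz for integer k ≥ 0.
k=0: 0.4 kHz.
k=1: 8.3 kHz, 9.1 kHz.
k=2: 17 kHz, 17.8 kHz.
k=3: 25.7 kHz, 26.5 kHz.
k=4: 34.4 kHz, 35.2 kHz.
Within [9.3 kHz, 34.2 kHz]: 17 kHz, 17.8 kHz, 25.7 kHz, 26.5 kHz.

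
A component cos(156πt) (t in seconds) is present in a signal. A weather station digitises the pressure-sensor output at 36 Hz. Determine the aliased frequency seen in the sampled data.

6 Hz

ω = 156π rad/s → f = ω/(2π) = 78 Hz.
78 Hz mod fs = 6 Hz.
6 Hz ≤ fs/2 = 18 Hz, appears at 6 Hz.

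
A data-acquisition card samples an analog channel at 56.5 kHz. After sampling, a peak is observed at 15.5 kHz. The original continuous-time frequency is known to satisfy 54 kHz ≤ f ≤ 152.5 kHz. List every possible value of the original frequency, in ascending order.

Frequencies that alias to 15.5 kHz are k·fs ± 15.5 kHz for integer k ≥ 0.
k=0: 15.5 kHz.
k=1: 41 kHz, 72 kHz.
k=2: 97.5 kHz, 128.5 kHz.
k=3: 154 kHz, 185 kHz.
Within [54 kHz, 152.5 kHz]: 72 kHz, 97.5 kHz, 128.5 kHz.

72 kHz, 97.5 kHz, 128.5 kHz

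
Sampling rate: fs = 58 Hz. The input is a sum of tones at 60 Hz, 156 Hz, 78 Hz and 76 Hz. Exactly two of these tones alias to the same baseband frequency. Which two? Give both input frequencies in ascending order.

76 Hz, 156 Hz

fs/2 = 29 Hz.
60 Hz mod fs = 2 Hz.
2 Hz ≤ fs/2 = 29 Hz, appears at 2 Hz.
156 Hz mod fs = 40 Hz.
40 Hz > fs/2 = 29 Hz, folds to fs − 40 Hz = 18 Hz.
78 Hz mod fs = 20 Hz.
20 Hz ≤ fs/2 = 29 Hz, appears at 20 Hz.
76 Hz mod fs = 18 Hz.
18 Hz ≤ fs/2 = 29 Hz, appears at 18 Hz.
76 Hz and 156 Hz both map to 18 Hz.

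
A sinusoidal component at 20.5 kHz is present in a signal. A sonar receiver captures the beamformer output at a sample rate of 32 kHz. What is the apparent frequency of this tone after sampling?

20.5 kHz > fs/2 = 16 kHz, folds to fs − 20.5 kHz = 11.5 kHz.

11.5 kHz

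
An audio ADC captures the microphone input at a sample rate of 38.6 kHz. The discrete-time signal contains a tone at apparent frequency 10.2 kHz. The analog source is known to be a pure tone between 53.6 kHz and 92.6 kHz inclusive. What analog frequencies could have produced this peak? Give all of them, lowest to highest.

Frequencies that alias to 10.2 kHz are k·fs ± 10.2 kHz for integer k ≥ 0.
k=0: 10.2 kHz.
k=1: 28.4 kHz, 48.8 kHz.
k=2: 67 kHz, 87.4 kHz.
k=3: 105.6 kHz, 126 kHz.
Within [53.6 kHz, 92.6 kHz]: 67 kHz, 87.4 kHz.

67 kHz, 87.4 kHz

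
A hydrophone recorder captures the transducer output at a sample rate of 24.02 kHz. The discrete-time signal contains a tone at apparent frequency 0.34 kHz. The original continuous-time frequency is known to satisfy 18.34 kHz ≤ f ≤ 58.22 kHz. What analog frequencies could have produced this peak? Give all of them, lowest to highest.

23.68 kHz, 24.36 kHz, 47.7 kHz, 48.38 kHz

Frequencies that alias to 0.34 kHz are k·fs ± 0.34 kHz for integer k ≥ 0.
k=0: 0.34 kHz.
k=1: 23.68 kHz, 24.36 kHz.
k=2: 47.7 kHz, 48.38 kHz.
k=3: 71.72 kHz, 72.4 kHz.
Within [18.34 kHz, 58.22 kHz]: 23.68 kHz, 24.36 kHz, 47.7 kHz, 48.38 kHz.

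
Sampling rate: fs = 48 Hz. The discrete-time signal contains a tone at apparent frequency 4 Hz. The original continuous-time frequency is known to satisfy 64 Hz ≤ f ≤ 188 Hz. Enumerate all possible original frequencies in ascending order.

Frequencies that alias to 4 Hz are k·fs ± 4 Hz for integer k ≥ 0.
k=0: 4 Hz.
k=1: 44 Hz, 52 Hz.
k=2: 92 Hz, 100 Hz.
k=3: 140 Hz, 148 Hz.
k=4: 188 Hz, 196 Hz.
k=5: 236 Hz, 244 Hz.
Within [64 Hz, 188 Hz]: 92 Hz, 100 Hz, 140 Hz, 148 Hz, 188 Hz.

92 Hz, 100 Hz, 140 Hz, 148 Hz, 188 Hz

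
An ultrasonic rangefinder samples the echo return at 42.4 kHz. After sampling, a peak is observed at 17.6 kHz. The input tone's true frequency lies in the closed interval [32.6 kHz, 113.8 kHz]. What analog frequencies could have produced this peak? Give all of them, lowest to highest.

Frequencies that alias to 17.6 kHz are k·fs ± 17.6 kHz for integer k ≥ 0.
k=0: 17.6 kHz.
k=1: 24.8 kHz, 60 kHz.
k=2: 67.2 kHz, 102.4 kHz.
k=3: 109.6 kHz, 144.8 kHz.
k=4: 152 kHz, 187.2 kHz.
Within [32.6 kHz, 113.8 kHz]: 60 kHz, 67.2 kHz, 102.4 kHz, 109.6 kHz.

60 kHz, 67.2 kHz, 102.4 kHz, 109.6 kHz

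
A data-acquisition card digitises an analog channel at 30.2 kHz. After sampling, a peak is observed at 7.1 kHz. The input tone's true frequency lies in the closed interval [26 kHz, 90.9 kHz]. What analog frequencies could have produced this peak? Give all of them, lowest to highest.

Frequencies that alias to 7.1 kHz are k·fs ± 7.1 kHz for integer k ≥ 0.
k=0: 7.1 kHz.
k=1: 23.1 kHz, 37.3 kHz.
k=2: 53.3 kHz, 67.5 kHz.
k=3: 83.5 kHz, 97.7 kHz.
k=4: 113.7 kHz, 127.9 kHz.
Within [26 kHz, 90.9 kHz]: 37.3 kHz, 53.3 kHz, 67.5 kHz, 83.5 kHz.

37.3 kHz, 53.3 kHz, 67.5 kHz, 83.5 kHz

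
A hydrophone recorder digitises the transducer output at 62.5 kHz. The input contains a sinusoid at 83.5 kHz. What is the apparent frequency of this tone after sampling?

83.5 kHz mod fs = 21 kHz.
21 kHz ≤ fs/2 = 31.25 kHz, appears at 21 kHz.

21 kHz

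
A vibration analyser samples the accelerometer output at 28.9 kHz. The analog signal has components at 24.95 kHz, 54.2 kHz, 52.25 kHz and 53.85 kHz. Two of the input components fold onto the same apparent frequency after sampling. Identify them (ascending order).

fs/2 = 14.45 kHz.
24.95 kHz > fs/2 = 14.45 kHz, folds to fs − 24.95 kHz = 3.95 kHz.
54.2 kHz mod fs = 25.3 kHz.
25.3 kHz > fs/2 = 14.45 kHz, folds to fs − 25.3 kHz = 3.6 kHz.
52.25 kHz mod fs = 23.35 kHz.
23.35 kHz > fs/2 = 14.45 kHz, folds to fs − 23.35 kHz = 5.55 kHz.
53.85 kHz mod fs = 24.95 kHz.
24.95 kHz > fs/2 = 14.45 kHz, folds to fs − 24.95 kHz = 3.95 kHz.
24.95 kHz and 53.85 kHz both map to 3.95 kHz.

24.95 kHz, 53.85 kHz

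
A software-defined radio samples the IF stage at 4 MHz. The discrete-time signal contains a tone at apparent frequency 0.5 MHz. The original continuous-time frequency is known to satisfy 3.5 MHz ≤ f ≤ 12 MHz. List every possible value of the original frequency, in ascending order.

3.5 MHz, 4.5 MHz, 7.5 MHz, 8.5 MHz, 11.5 MHz

Frequencies that alias to 0.5 MHz are k·fs ± 0.5 MHz for integer k ≥ 0.
k=0: 0.5 MHz.
k=1: 3.5 MHz, 4.5 MHz.
k=2: 7.5 MHz, 8.5 MHz.
k=3: 11.5 MHz, 12.5 MHz.
k=4: 15.5 MHz, 16.5 MHz.
Within [3.5 MHz, 12 MHz]: 3.5 MHz, 4.5 MHz, 7.5 MHz, 8.5 MHz, 11.5 MHz.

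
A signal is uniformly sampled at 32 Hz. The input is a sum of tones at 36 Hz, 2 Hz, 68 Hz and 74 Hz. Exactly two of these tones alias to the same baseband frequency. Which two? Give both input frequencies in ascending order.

fs/2 = 16 Hz.
36 Hz mod fs = 4 Hz.
4 Hz ≤ fs/2 = 16 Hz, appears at 4 Hz.
2 Hz ≤ fs/2 = 16 Hz, passes unchanged.
68 Hz mod fs = 4 Hz.
4 Hz ≤ fs/2 = 16 Hz, appears at 4 Hz.
74 Hz mod fs = 10 Hz.
10 Hz ≤ fs/2 = 16 Hz, appears at 10 Hz.
36 Hz and 68 Hz both map to 4 Hz.

36 Hz, 68 Hz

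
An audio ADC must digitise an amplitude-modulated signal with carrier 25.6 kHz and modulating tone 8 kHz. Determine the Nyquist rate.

AM sidebands sit at fc ± fm = 17.6 kHz and 33.6 kHz.
Highest-frequency component: 33.6 kHz.
Nyquist rate = 2 × 33.6 kHz = 67.2 kHz.

67.2 kHz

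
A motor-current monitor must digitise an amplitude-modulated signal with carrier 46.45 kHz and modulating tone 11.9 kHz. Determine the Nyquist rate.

AM sidebands sit at fc ± fm = 34.55 kHz and 58.35 kHz.
Highest-frequency component: 58.35 kHz.
Nyquist rate = 2 × 58.35 kHz = 116.7 kHz.

116.7 kHz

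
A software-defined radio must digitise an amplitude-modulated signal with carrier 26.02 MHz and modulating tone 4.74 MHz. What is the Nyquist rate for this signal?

AM sidebands sit at fc ± fm = 21.28 MHz and 30.76 MHz.
Highest-frequency component: 30.76 MHz.
Nyquist rate = 2 × 30.76 MHz = 61.52 MHz.

61.52 MHz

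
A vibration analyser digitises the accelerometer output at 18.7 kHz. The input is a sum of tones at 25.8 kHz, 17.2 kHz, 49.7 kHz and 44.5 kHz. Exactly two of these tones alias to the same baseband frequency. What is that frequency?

7.1 kHz

fs/2 = 9.35 kHz.
25.8 kHz mod fs = 7.1 kHz.
7.1 kHz ≤ fs/2 = 9.35 kHz, appears at 7.1 kHz.
17.2 kHz > fs/2 = 9.35 kHz, folds to fs − 17.2 kHz = 1.5 kHz.
49.7 kHz mod fs = 12.3 kHz.
12.3 kHz > fs/2 = 9.35 kHz, folds to fs − 12.3 kHz = 6.4 kHz.
44.5 kHz mod fs = 7.1 kHz.
7.1 kHz ≤ fs/2 = 9.35 kHz, appears at 7.1 kHz.
25.8 kHz and 44.5 kHz both map to 7.1 kHz.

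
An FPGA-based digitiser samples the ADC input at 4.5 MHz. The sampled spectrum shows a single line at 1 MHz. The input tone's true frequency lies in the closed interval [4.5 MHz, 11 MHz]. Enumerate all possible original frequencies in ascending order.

5.5 MHz, 8 MHz, 10 MHz

Frequencies that alias to 1 MHz are k·fs ± 1 MHz for integer k ≥ 0.
k=0: 1 MHz.
k=1: 3.5 MHz, 5.5 MHz.
k=2: 8 MHz, 10 MHz.
k=3: 12.5 MHz, 14.5 MHz.
Within [4.5 MHz, 11 MHz]: 5.5 MHz, 8 MHz, 10 MHz.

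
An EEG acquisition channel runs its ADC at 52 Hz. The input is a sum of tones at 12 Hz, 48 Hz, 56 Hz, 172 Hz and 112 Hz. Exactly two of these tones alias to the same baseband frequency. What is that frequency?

4 Hz

fs/2 = 26 Hz.
12 Hz ≤ fs/2 = 26 Hz, passes unchanged.
48 Hz > fs/2 = 26 Hz, folds to fs − 48 Hz = 4 Hz.
56 Hz mod fs = 4 Hz.
4 Hz ≤ fs/2 = 26 Hz, appears at 4 Hz.
172 Hz mod fs = 16 Hz.
16 Hz ≤ fs/2 = 26 Hz, appears at 16 Hz.
112 Hz mod fs = 8 Hz.
8 Hz ≤ fs/2 = 26 Hz, appears at 8 Hz.
48 Hz and 56 Hz both map to 4 Hz.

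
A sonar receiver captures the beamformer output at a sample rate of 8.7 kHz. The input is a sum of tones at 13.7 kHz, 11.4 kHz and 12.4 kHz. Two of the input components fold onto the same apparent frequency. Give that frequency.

fs/2 = 4.35 kHz.
13.7 kHz mod fs = 5 kHz.
5 kHz > fs/2 = 4.35 kHz, folds to fs − 5 kHz = 3.7 kHz.
11.4 kHz mod fs = 2.7 kHz.
2.7 kHz ≤ fs/2 = 4.35 kHz, appears at 2.7 kHz.
12.4 kHz mod fs = 3.7 kHz.
3.7 kHz ≤ fs/2 = 4.35 kHz, appears at 3.7 kHz.
12.4 kHz and 13.7 kHz both map to 3.7 kHz.

3.7 kHz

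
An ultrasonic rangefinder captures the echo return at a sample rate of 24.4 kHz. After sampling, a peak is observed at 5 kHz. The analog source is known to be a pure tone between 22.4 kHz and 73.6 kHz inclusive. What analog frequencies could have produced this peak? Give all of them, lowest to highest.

Frequencies that alias to 5 kHz are k·fs ± 5 kHz for integer k ≥ 0.
k=0: 5 kHz.
k=1: 19.4 kHz, 29.4 kHz.
k=2: 43.8 kHz, 53.8 kHz.
k=3: 68.2 kHz, 78.2 kHz.
k=4: 92.6 kHz, 102.6 kHz.
Within [22.4 kHz, 73.6 kHz]: 29.4 kHz, 43.8 kHz, 53.8 kHz, 68.2 kHz.

29.4 kHz, 43.8 kHz, 53.8 kHz, 68.2 kHz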